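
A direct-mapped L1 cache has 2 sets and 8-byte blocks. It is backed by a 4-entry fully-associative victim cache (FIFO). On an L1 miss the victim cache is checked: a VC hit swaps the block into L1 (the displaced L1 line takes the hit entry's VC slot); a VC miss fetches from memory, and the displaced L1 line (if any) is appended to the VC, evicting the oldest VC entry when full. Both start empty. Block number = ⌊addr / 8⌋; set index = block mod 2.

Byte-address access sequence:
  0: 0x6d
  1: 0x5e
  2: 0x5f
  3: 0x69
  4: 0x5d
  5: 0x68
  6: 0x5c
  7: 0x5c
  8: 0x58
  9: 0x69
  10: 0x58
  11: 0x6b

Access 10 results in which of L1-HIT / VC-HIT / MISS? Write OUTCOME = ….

OUTCOME = VC-HIT

0: 0x6d (blk 13, set 1) → MISS  vc=[]
1: 0x5e (blk 11, set 1) → MISS  vc=[13]
2: 0x5f (blk 11, set 1) → L1-HIT  vc=[13]
3: 0x69 (blk 13, set 1) → VC-HIT  vc=[11]
4: 0x5d (blk 11, set 1) → VC-HIT  vc=[13]
5: 0x68 (blk 13, set 1) → VC-HIT  vc=[11]
6: 0x5c (blk 11, set 1) → VC-HIT  vc=[13]
7: 0x5c (blk 11, set 1) → L1-HIT  vc=[13]
8: 0x58 (blk 11, set 1) → L1-HIT  vc=[13]
9: 0x69 (blk 13, set 1) → VC-HIT  vc=[11]
10: 0x58 (blk 11, set 1) → VC-HIT  vc=[13]
11: 0x6b (blk 13, set 1) → VC-HIT  vc=[11]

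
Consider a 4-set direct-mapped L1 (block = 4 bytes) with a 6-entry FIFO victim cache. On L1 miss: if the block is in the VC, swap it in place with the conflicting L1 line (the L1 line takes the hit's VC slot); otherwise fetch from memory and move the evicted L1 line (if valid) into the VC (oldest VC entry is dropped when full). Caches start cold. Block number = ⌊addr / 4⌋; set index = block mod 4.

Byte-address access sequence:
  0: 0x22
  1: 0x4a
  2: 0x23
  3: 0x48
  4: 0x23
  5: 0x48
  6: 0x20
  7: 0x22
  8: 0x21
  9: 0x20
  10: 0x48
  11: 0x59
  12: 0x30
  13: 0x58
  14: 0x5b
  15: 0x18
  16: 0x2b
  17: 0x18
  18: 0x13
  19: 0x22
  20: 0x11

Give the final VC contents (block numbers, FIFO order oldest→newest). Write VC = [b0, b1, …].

0: 0x22 (blk 8, set 0) → MISS  vc=[]
1: 0x4a (blk 18, set 2) → MISS  vc=[]
2: 0x23 (blk 8, set 0) → L1-HIT  vc=[]
3: 0x48 (blk 18, set 2) → L1-HIT  vc=[]
4: 0x23 (blk 8, set 0) → L1-HIT  vc=[]
5: 0x48 (blk 18, set 2) → L1-HIT  vc=[]
6: 0x20 (blk 8, set 0) → L1-HIT  vc=[]
7: 0x22 (blk 8, set 0) → L1-HIT  vc=[]
8: 0x21 (blk 8, set 0) → L1-HIT  vc=[]
9: 0x20 (blk 8, set 0) → L1-HIT  vc=[]
10: 0x48 (blk 18, set 2) → L1-HIT  vc=[]
11: 0x59 (blk 22, set 2) → MISS  vc=[18]
12: 0x30 (blk 12, set 0) → MISS  vc=[18, 8]
13: 0x58 (blk 22, set 2) → L1-HIT  vc=[18, 8]
14: 0x5b (blk 22, set 2) → L1-HIT  vc=[18, 8]
15: 0x18 (blk 6, set 2) → MISS  vc=[18, 8, 22]
16: 0x2b (blk 10, set 2) → MISS  vc=[18, 8, 22, 6]
17: 0x18 (blk 6, set 2) → VC-HIT  vc=[18, 8, 22, 10]
18: 0x13 (blk 4, set 0) → MISS  vc=[18, 8, 22, 10, 12]
19: 0x22 (blk 8, set 0) → VC-HIT  vc=[18, 4, 22, 10, 12]
20: 0x11 (blk 4, set 0) → VC-HIT  vc=[18, 8, 22, 10, 12]

VC = [18, 8, 22, 10, 12]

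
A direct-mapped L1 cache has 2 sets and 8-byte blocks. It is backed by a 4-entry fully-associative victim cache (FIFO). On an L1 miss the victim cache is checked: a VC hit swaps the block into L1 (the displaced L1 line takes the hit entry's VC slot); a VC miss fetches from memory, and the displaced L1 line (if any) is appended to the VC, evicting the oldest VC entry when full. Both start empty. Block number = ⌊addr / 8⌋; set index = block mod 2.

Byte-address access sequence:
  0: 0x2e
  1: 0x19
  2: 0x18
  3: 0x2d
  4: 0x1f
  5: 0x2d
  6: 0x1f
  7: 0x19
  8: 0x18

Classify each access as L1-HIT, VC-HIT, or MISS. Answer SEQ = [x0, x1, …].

0: 0x2e (blk 5, set 1) → MISS  vc=[]
1: 0x19 (blk 3, set 1) → MISS  vc=[5]
2: 0x18 (blk 3, set 1) → L1-HIT  vc=[5]
3: 0x2d (blk 5, set 1) → VC-HIT  vc=[3]
4: 0x1f (blk 3, set 1) → VC-HIT  vc=[5]
5: 0x2d (blk 5, set 1) → VC-HIT  vc=[3]
6: 0x1f (blk 3, set 1) → VC-HIT  vc=[5]
7: 0x19 (blk 3, set 1) → L1-HIT  vc=[5]
8: 0x18 (blk 3, set 1) → L1-HIT  vc=[5]

SEQ = [MISS, MISS, L1-HIT, VC-HIT, VC-HIT, VC-HIT, VC-HIT, L1-HIT, L1-HIT]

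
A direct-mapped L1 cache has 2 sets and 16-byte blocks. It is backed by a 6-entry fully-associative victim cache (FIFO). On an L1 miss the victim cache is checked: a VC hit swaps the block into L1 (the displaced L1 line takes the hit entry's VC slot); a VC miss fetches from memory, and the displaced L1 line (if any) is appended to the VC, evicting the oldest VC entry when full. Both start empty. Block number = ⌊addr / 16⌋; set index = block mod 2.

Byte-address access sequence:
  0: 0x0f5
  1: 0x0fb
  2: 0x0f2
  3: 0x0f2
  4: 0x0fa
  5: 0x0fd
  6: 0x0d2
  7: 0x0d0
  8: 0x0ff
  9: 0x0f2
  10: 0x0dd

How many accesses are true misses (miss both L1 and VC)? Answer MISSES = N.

MISSES = 2

#0 0xf5→b15/s1 MISS; vc=[]
#1 0xfb→b15/s1 L1-HIT; vc=[]
#2 0xf2→b15/s1 L1-HIT; vc=[]
#3 0xf2→b15/s1 L1-HIT; vc=[]
#4 0xfa→b15/s1 L1-HIT; vc=[]
#5 0xfd→b15/s1 L1-HIT; vc=[]
#6 0xd2→b13/s1 MISS; vc=[15]
#7 0xd0→b13/s1 L1-HIT; vc=[15]
#8 0xff→b15/s1 VC-HIT; vc=[13]
#9 0xf2→b15/s1 L1-HIT; vc=[13]
#10 0xdd→b13/s1 VC-HIT; vc=[15]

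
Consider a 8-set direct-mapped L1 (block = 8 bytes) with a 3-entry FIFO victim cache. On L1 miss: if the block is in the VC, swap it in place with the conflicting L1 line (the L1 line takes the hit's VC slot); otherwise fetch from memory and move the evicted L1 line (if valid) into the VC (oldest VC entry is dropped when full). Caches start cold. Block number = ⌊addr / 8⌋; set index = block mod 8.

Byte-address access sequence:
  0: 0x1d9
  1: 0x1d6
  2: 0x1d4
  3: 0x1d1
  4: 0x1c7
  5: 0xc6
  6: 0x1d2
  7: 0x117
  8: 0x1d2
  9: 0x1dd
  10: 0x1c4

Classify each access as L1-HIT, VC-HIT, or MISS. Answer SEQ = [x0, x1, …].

SEQ = [MISS, MISS, L1-HIT, L1-HIT, MISS, MISS, L1-HIT, MISS, VC-HIT, L1-HIT, VC-HIT]

0: 0x1d9 (blk 59, set 3) → MISS  vc=[]
1: 0x1d6 (blk 58, set 2) → MISS  vc=[]
2: 0x1d4 (blk 58, set 2) → L1-HIT  vc=[]
3: 0x1d1 (blk 58, set 2) → L1-HIT  vc=[]
4: 0x1c7 (blk 56, set 0) → MISS  vc=[]
5: 0xc6 (blk 24, set 0) → MISS  vc=[56]
6: 0x1d2 (blk 58, set 2) → L1-HIT  vc=[56]
7: 0x117 (blk 34, set 2) → MISS  vc=[56, 58]
8: 0x1d2 (blk 58, set 2) → VC-HIT  vc=[56, 34]
9: 0x1dd (blk 59, set 3) → L1-HIT  vc=[56, 34]
10: 0x1c4 (blk 56, set 0) → VC-HIT  vc=[24, 34]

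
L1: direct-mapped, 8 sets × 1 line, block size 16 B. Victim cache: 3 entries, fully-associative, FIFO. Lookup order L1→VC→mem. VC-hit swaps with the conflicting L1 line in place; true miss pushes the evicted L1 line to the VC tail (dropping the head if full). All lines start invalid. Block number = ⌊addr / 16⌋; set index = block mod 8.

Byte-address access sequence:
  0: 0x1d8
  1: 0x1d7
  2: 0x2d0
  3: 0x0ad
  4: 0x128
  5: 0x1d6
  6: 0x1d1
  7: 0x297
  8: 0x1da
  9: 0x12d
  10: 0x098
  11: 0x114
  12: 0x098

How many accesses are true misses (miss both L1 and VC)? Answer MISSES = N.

  [0] addr=0x1d8 blk=29 s=5: MISS | VC []
  [1] addr=0x1d7 blk=29 s=5: L1-HIT | VC []
  [2] addr=0x2d0 blk=45 s=5: MISS | VC [29]
  [3] addr=0xad blk=10 s=2: MISS | VC [29]
  [4] addr=0x128 blk=18 s=2: MISS | VC [29, 10]
  [5] addr=0x1d6 blk=29 s=5: VC-HIT | VC [45, 10]
  [6] addr=0x1d1 blk=29 s=5: L1-HIT | VC [45, 10]
  [7] addr=0x297 blk=41 s=1: MISS | VC [45, 10]
  [8] addr=0x1da blk=29 s=5: L1-HIT | VC [45, 10]
  [9] addr=0x12d blk=18 s=2: L1-HIT | VC [45, 10]
  [10] addr=0x98 blk=9 s=1: MISS | VC [45, 10, 41]
  [11] addr=0x114 blk=17 s=1: MISS | VC [10, 41, 9]
  [12] addr=0x98 blk=9 s=1: VC-HIT | VC [10, 41, 17]

MISSES = 7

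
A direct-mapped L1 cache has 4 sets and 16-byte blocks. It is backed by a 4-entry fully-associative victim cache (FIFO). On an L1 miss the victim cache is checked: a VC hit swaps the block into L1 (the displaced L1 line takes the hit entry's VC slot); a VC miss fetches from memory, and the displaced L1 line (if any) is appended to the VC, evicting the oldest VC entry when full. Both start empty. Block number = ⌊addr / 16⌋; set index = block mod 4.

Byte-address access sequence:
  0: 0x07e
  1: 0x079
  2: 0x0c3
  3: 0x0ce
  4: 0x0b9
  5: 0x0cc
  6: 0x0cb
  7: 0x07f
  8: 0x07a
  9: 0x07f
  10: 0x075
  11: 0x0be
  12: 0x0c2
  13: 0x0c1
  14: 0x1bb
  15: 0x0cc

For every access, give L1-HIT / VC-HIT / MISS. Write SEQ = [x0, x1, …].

  [0] addr=0x7e blk=7 s=3: MISS | VC []
  [1] addr=0x79 blk=7 s=3: L1-HIT | VC []
  [2] addr=0xc3 blk=12 s=0: MISS | VC []
  [3] addr=0xce blk=12 s=0: L1-HIT | VC []
  [4] addr=0xb9 blk=11 s=3: MISS | VC [7]
  [5] addr=0xcc blk=12 s=0: L1-HIT | VC [7]
  [6] addr=0xcb blk=12 s=0: L1-HIT | VC [7]
  [7] addr=0x7f blk=7 s=3: VC-HIT | VC [11]
  [8] addr=0x7a blk=7 s=3: L1-HIT | VC [11]
  [9] addr=0x7f blk=7 s=3: L1-HIT | VC [11]
  [10] addr=0x75 blk=7 s=3: L1-HIT | VC [11]
  [11] addr=0xbe blk=11 s=3: VC-HIT | VC [7]
  [12] addr=0xc2 blk=12 s=0: L1-HIT | VC [7]
  [13] addr=0xc1 blk=12 s=0: L1-HIT | VC [7]
  [14] addr=0x1bb blk=27 s=3: MISS | VC [7, 11]
  [15] addr=0xcc blk=12 s=0: L1-HIT | VC [7, 11]

SEQ = [MISS, L1-HIT, MISS, L1-HIT, MISS, L1-HIT, L1-HIT, VC-HIT, L1-HIT, L1-HIT, L1-HIT, VC-HIT, L1-HIT, L1-HIT, MISS, L1-HIT]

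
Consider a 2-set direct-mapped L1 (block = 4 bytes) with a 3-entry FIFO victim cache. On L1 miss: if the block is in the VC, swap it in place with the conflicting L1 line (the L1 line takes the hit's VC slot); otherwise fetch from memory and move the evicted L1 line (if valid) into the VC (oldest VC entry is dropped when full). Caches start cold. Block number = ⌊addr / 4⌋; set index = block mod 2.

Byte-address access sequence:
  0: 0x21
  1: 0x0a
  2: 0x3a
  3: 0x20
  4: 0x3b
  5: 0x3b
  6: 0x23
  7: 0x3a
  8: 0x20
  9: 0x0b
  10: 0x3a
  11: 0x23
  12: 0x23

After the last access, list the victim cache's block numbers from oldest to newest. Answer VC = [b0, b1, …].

VC = [2, 14]

  [0] addr=0x21 blk=8 s=0: MISS | VC []
  [1] addr=0xa blk=2 s=0: MISS | VC [8]
  [2] addr=0x3a blk=14 s=0: MISS | VC [8, 2]
  [3] addr=0x20 blk=8 s=0: VC-HIT | VC [14, 2]
  [4] addr=0x3b blk=14 s=0: VC-HIT | VC [8, 2]
  [5] addr=0x3b blk=14 s=0: L1-HIT | VC [8, 2]
  [6] addr=0x23 blk=8 s=0: VC-HIT | VC [14, 2]
  [7] addr=0x3a blk=14 s=0: VC-HIT | VC [8, 2]
  [8] addr=0x20 blk=8 s=0: VC-HIT | VC [14, 2]
  [9] addr=0xb blk=2 s=0: VC-HIT | VC [14, 8]
  [10] addr=0x3a blk=14 s=0: VC-HIT | VC [2, 8]
  [11] addr=0x23 blk=8 s=0: VC-HIT | VC [2, 14]
  [12] addr=0x23 blk=8 s=0: L1-HIT | VC [2, 14]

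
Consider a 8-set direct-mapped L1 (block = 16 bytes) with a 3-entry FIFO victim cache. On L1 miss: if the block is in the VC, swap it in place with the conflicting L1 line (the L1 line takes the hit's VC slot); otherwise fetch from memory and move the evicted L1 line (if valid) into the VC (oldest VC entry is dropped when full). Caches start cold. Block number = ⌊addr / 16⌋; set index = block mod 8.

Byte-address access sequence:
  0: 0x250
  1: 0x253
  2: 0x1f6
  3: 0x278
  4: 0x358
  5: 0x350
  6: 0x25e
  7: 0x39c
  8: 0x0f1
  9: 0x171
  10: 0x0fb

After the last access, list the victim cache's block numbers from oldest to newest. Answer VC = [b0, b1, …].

VC = [53, 39, 23]

#0 0x250→b37/s5 MISS; vc=[]
#1 0x253→b37/s5 L1-HIT; vc=[]
#2 0x1f6→b31/s7 MISS; vc=[]
#3 0x278→b39/s7 MISS; vc=[31]
#4 0x358→b53/s5 MISS; vc=[31,37]
#5 0x350→b53/s5 L1-HIT; vc=[31,37]
#6 0x25e→b37/s5 VC-HIT; vc=[31,53]
#7 0x39c→b57/s1 MISS; vc=[31,53]
#8 0xf1→b15/s7 MISS; vc=[31,53,39]
#9 0x171→b23/s7 MISS; vc=[53,39,15]
#10 0xfb→b15/s7 VC-HIT; vc=[53,39,23]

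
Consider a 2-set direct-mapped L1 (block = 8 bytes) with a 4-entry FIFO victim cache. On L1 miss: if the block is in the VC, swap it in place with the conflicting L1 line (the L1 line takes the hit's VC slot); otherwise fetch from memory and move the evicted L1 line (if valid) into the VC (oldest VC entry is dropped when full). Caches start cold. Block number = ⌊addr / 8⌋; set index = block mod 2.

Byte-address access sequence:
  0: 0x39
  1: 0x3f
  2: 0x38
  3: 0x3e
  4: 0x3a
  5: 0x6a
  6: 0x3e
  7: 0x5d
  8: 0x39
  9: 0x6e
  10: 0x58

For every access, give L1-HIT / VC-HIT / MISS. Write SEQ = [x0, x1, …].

#0 0x39→b7/s1 MISS; vc=[]
#1 0x3f→b7/s1 L1-HIT; vc=[]
#2 0x38→b7/s1 L1-HIT; vc=[]
#3 0x3e→b7/s1 L1-HIT; vc=[]
#4 0x3a→b7/s1 L1-HIT; vc=[]
#5 0x6a→b13/s1 MISS; vc=[7]
#6 0x3e→b7/s1 VC-HIT; vc=[13]
#7 0x5d→b11/s1 MISS; vc=[13,7]
#8 0x39→b7/s1 VC-HIT; vc=[13,11]
#9 0x6e→b13/s1 VC-HIT; vc=[7,11]
#10 0x58→b11/s1 VC-HIT; vc=[7,13]

SEQ = [MISS, L1-HIT, L1-HIT, L1-HIT, L1-HIT, MISS, VC-HIT, MISS, VC-HIT, VC-HIT, VC-HIT]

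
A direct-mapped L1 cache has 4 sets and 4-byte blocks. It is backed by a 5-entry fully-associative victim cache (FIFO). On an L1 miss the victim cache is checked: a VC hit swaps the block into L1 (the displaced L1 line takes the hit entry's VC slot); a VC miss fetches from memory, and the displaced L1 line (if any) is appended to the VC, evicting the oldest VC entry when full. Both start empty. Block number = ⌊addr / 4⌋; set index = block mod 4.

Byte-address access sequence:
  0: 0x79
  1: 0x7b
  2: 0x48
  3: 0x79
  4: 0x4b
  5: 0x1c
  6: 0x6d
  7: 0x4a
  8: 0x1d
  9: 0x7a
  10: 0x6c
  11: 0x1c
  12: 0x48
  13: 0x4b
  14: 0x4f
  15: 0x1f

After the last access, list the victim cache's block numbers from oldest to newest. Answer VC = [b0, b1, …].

VC = [30, 27, 19]

#0 0x79→b30/s2 MISS; vc=[]
#1 0x7b→b30/s2 L1-HIT; vc=[]
#2 0x48→b18/s2 MISS; vc=[30]
#3 0x79→b30/s2 VC-HIT; vc=[18]
#4 0x4b→b18/s2 VC-HIT; vc=[30]
#5 0x1c→b7/s3 MISS; vc=[30]
#6 0x6d→b27/s3 MISS; vc=[30,7]
#7 0x4a→b18/s2 L1-HIT; vc=[30,7]
#8 0x1d→b7/s3 VC-HIT; vc=[30,27]
#9 0x7a→b30/s2 VC-HIT; vc=[18,27]
#10 0x6c→b27/s3 VC-HIT; vc=[18,7]
#11 0x1c→b7/s3 VC-HIT; vc=[18,27]
#12 0x48→b18/s2 VC-HIT; vc=[30,27]
#13 0x4b→b18/s2 L1-HIT; vc=[30,27]
#14 0x4f→b19/s3 MISS; vc=[30,27,7]
#15 0x1f→b7/s3 VC-HIT; vc=[30,27,19]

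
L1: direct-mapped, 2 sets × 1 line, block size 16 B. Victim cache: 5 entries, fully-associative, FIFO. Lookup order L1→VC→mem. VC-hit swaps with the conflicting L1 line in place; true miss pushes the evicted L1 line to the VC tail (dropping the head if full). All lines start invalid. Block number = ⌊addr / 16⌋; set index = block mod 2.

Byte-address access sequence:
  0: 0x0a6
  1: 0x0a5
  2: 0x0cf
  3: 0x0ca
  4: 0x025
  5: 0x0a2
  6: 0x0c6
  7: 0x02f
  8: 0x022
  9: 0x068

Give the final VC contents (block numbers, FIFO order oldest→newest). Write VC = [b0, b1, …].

#0 0xa6→b10/s0 MISS; vc=[]
#1 0xa5→b10/s0 L1-HIT; vc=[]
#2 0xcf→b12/s0 MISS; vc=[10]
#3 0xca→b12/s0 L1-HIT; vc=[10]
#4 0x25→b2/s0 MISS; vc=[10,12]
#5 0xa2→b10/s0 VC-HIT; vc=[2,12]
#6 0xc6→b12/s0 VC-HIT; vc=[2,10]
#7 0x2f→b2/s0 VC-HIT; vc=[12,10]
#8 0x22→b2/s0 L1-HIT; vc=[12,10]
#9 0x68→b6/s0 MISS; vc=[12,10,2]

VC = [12, 10, 2]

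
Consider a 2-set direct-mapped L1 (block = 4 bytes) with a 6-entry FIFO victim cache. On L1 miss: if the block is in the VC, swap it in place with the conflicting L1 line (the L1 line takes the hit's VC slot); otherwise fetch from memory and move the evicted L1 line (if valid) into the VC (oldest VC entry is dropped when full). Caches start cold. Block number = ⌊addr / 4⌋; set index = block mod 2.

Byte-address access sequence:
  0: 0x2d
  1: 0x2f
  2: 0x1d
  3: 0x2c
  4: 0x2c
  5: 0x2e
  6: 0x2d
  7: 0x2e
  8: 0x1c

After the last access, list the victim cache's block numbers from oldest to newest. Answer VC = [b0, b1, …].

VC = [11]

0: 0x2d (blk 11, set 1) → MISS  vc=[]
1: 0x2f (blk 11, set 1) → L1-HIT  vc=[]
2: 0x1d (blk 7, set 1) → MISS  vc=[11]
3: 0x2c (blk 11, set 1) → VC-HIT  vc=[7]
4: 0x2c (blk 11, set 1) → L1-HIT  vc=[7]
5: 0x2e (blk 11, set 1) → L1-HIT  vc=[7]
6: 0x2d (blk 11, set 1) → L1-HIT  vc=[7]
7: 0x2e (blk 11, set 1) → L1-HIT  vc=[7]
8: 0x1c (blk 7, set 1) → VC-HIT  vc=[11]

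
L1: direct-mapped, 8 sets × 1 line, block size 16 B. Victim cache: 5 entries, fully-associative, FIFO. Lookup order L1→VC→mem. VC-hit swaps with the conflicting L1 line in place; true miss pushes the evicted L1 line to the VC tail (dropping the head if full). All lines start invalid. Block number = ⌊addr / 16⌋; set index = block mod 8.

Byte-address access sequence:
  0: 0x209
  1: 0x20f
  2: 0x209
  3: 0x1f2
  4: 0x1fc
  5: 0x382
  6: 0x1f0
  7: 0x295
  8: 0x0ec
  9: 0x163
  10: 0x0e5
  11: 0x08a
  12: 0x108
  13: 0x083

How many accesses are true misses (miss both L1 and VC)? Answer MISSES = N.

  [0] addr=0x209 blk=32 s=0: MISS | VC []
  [1] addr=0x20f blk=32 s=0: L1-HIT | VC []
  [2] addr=0x209 blk=32 s=0: L1-HIT | VC []
  [3] addr=0x1f2 blk=31 s=7: MISS | VC []
  [4] addr=0x1fc blk=31 s=7: L1-HIT | VC []
  [5] addr=0x382 blk=56 s=0: MISS | VC [32]
  [6] addr=0x1f0 blk=31 s=7: L1-HIT | VC [32]
  [7] addr=0x295 blk=41 s=1: MISS | VC [32]
  [8] addr=0xec blk=14 s=6: MISS | VC [32]
  [9] addr=0x163 blk=22 s=6: MISS | VC [32, 14]
  [10] addr=0xe5 blk=14 s=6: VC-HIT | VC [32, 22]
  [11] addr=0x8a blk=8 s=0: MISS | VC [32, 22, 56]
  [12] addr=0x108 blk=16 s=0: MISS | VC [32, 22, 56, 8]
  [13] addr=0x83 blk=8 s=0: VC-HIT | VC [32, 22, 56, 16]

MISSES = 8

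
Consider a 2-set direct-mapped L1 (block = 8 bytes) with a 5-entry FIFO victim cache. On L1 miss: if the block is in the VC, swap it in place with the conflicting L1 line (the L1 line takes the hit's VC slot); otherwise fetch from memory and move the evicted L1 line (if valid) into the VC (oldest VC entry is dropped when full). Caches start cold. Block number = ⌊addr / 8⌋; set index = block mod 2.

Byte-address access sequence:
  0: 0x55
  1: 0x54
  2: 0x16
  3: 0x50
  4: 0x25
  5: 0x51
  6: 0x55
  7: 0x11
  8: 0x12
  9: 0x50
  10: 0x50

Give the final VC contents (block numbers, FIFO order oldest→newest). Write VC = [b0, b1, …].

  [0] addr=0x55 blk=10 s=0: MISS | VC []
  [1] addr=0x54 blk=10 s=0: L1-HIT | VC []
  [2] addr=0x16 blk=2 s=0: MISS | VC [10]
  [3] addr=0x50 blk=10 s=0: VC-HIT | VC [2]
  [4] addr=0x25 blk=4 s=0: MISS | VC [2, 10]
  [5] addr=0x51 blk=10 s=0: VC-HIT | VC [2, 4]
  [6] addr=0x55 blk=10 s=0: L1-HIT | VC [2, 4]
  [7] addr=0x11 blk=2 s=0: VC-HIT | VC [10, 4]
  [8] addr=0x12 blk=2 s=0: L1-HIT | VC [10, 4]
  [9] addr=0x50 blk=10 s=0: VC-HIT | VC [2, 4]
  [10] addr=0x50 blk=10 s=0: L1-HIT | VC [2, 4]

VC = [2, 4]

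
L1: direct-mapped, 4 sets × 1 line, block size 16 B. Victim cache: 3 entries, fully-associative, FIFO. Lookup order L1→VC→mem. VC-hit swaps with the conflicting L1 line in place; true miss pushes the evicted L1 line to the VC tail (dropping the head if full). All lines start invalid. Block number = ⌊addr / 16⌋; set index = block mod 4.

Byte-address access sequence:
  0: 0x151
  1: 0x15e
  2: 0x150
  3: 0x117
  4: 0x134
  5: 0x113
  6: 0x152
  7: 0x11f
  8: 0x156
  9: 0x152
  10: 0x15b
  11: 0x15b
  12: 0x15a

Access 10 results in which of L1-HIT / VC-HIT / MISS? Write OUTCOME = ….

0: 0x151 (blk 21, set 1) → MISS  vc=[]
1: 0x15e (blk 21, set 1) → L1-HIT  vc=[]
2: 0x150 (blk 21, set 1) → L1-HIT  vc=[]
3: 0x117 (blk 17, set 1) → MISS  vc=[21]
4: 0x134 (blk 19, set 3) → MISS  vc=[21]
5: 0x113 (blk 17, set 1) → L1-HIT  vc=[21]
6: 0x152 (blk 21, set 1) → VC-HIT  vc=[17]
7: 0x11f (blk 17, set 1) → VC-HIT  vc=[21]
8: 0x156 (blk 21, set 1) → VC-HIT  vc=[17]
9: 0x152 (blk 21, set 1) → L1-HIT  vc=[17]
10: 0x15b (blk 21, set 1) → L1-HIT  vc=[17]
11: 0x15b (blk 21, set 1) → L1-HIT  vc=[17]
12: 0x15a (blk 21, set 1) → L1-HIT  vc=[17]

OUTCOME = L1-HIT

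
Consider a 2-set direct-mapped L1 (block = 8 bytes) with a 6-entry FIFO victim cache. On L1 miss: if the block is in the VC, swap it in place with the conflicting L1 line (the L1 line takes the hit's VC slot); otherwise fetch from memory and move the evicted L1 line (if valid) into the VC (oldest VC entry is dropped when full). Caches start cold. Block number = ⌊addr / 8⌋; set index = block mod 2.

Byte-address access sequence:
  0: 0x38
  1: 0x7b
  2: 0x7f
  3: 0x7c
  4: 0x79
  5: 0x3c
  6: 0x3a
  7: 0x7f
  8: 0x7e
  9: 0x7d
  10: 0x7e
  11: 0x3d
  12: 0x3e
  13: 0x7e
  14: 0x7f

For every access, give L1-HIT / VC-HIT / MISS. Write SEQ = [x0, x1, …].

#0 0x38→b7/s1 MISS; vc=[]
#1 0x7b→b15/s1 MISS; vc=[7]
#2 0x7f→b15/s1 L1-HIT; vc=[7]
#3 0x7c→b15/s1 L1-HIT; vc=[7]
#4 0x79→b15/s1 L1-HIT; vc=[7]
#5 0x3c→b7/s1 VC-HIT; vc=[15]
#6 0x3a→b7/s1 L1-HIT; vc=[15]
#7 0x7f→b15/s1 VC-HIT; vc=[7]
#8 0x7e→b15/s1 L1-HIT; vc=[7]
#9 0x7d→b15/s1 L1-HIT; vc=[7]
#10 0x7e→b15/s1 L1-HIT; vc=[7]
#11 0x3d→b7/s1 VC-HIT; vc=[15]
#12 0x3e→b7/s1 L1-HIT; vc=[15]
#13 0x7e→b15/s1 VC-HIT; vc=[7]
#14 0x7f→b15/s1 L1-HIT; vc=[7]

SEQ = [MISS, MISS, L1-HIT, L1-HIT, L1-HIT, VC-HIT, L1-HIT, VC-HIT, L1-HIT, L1-HIT, L1-HIT, VC-HIT, L1-HIT, VC-HIT, L1-HIT]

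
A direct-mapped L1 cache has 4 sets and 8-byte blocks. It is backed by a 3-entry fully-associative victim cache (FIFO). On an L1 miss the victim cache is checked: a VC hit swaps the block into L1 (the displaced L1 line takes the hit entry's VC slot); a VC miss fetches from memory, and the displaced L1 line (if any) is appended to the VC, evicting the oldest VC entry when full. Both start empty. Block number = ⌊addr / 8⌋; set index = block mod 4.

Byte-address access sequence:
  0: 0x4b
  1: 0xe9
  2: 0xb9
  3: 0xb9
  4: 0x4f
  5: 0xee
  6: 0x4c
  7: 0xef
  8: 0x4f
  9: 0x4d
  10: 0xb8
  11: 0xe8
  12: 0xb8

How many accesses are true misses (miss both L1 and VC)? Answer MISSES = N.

#0 0x4b→b9/s1 MISS; vc=[]
#1 0xe9→b29/s1 MISS; vc=[9]
#2 0xb9→b23/s3 MISS; vc=[9]
#3 0xb9→b23/s3 L1-HIT; vc=[9]
#4 0x4f→b9/s1 VC-HIT; vc=[29]
#5 0xee→b29/s1 VC-HIT; vc=[9]
#6 0x4c→b9/s1 VC-HIT; vc=[29]
#7 0xef→b29/s1 VC-HIT; vc=[9]
#8 0x4f→b9/s1 VC-HIT; vc=[29]
#9 0x4d→b9/s1 L1-HIT; vc=[29]
#10 0xb8→b23/s3 L1-HIT; vc=[29]
#11 0xe8→b29/s1 VC-HIT; vc=[9]
#12 0xb8→b23/s3 L1-HIT; vc=[9]

MISSES = 3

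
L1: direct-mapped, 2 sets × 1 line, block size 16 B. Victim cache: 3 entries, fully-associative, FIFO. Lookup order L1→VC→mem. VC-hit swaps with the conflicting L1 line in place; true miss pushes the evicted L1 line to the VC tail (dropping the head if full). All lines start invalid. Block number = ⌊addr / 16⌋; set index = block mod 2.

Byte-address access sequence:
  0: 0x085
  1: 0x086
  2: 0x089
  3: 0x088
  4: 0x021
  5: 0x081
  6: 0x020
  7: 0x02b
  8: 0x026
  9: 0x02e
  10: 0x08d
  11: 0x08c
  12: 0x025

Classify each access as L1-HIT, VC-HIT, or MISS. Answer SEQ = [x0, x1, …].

#0 0x85→b8/s0 MISS; vc=[]
#1 0x86→b8/s0 L1-HIT; vc=[]
#2 0x89→b8/s0 L1-HIT; vc=[]
#3 0x88→b8/s0 L1-HIT; vc=[]
#4 0x21→b2/s0 MISS; vc=[8]
#5 0x81→b8/s0 VC-HIT; vc=[2]
#6 0x20→b2/s0 VC-HIT; vc=[8]
#7 0x2b→b2/s0 L1-HIT; vc=[8]
#8 0x26→b2/s0 L1-HIT; vc=[8]
#9 0x2e→b2/s0 L1-HIT; vc=[8]
#10 0x8d→b8/s0 VC-HIT; vc=[2]
#11 0x8c→b8/s0 L1-HIT; vc=[2]
#12 0x25→b2/s0 VC-HIT; vc=[8]

SEQ = [MISS, L1-HIT, L1-HIT, L1-HIT, MISS, VC-HIT, VC-HIT, L1-HIT, L1-HIT, L1-HIT, VC-HIT, L1-HIT, VC-HIT]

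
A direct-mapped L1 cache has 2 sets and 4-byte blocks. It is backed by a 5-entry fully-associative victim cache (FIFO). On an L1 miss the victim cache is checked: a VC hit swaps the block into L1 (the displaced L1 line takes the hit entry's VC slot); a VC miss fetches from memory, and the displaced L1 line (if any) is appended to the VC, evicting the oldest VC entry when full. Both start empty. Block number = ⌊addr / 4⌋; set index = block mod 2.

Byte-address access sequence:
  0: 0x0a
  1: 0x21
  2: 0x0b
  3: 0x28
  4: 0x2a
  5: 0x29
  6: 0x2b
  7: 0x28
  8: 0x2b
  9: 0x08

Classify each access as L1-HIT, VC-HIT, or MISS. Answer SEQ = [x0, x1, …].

  [0] addr=0xa blk=2 s=0: MISS | VC []
  [1] addr=0x21 blk=8 s=0: MISS | VC [2]
  [2] addr=0xb blk=2 s=0: VC-HIT | VC [8]
  [3] addr=0x28 blk=10 s=0: MISS | VC [8, 2]
  [4] addr=0x2a blk=10 s=0: L1-HIT | VC [8, 2]
  [5] addr=0x29 blk=10 s=0: L1-HIT | VC [8, 2]
  [6] addr=0x2b blk=10 s=0: L1-HIT | VC [8, 2]
  [7] addr=0x28 blk=10 s=0: L1-HIT | VC [8, 2]
  [8] addr=0x2b blk=10 s=0: L1-HIT | VC [8, 2]
  [9] addr=0x8 blk=2 s=0: VC-HIT | VC [8, 10]

SEQ = [MISS, MISS, VC-HIT, MISS, L1-HIT, L1-HIT, L1-HIT, L1-HIT, L1-HIT, VC-HIT]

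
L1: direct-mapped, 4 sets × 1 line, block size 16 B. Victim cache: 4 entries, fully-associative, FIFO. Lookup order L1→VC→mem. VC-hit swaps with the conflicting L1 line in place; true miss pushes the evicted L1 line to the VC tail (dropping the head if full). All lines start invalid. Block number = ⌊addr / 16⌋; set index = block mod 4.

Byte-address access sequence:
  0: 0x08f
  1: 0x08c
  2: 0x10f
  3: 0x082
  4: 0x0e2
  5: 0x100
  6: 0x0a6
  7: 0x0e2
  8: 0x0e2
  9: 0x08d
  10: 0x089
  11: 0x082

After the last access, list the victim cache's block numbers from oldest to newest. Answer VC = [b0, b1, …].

  [0] addr=0x8f blk=8 s=0: MISS | VC []
  [1] addr=0x8c blk=8 s=0: L1-HIT | VC []
  [2] addr=0x10f blk=16 s=0: MISS | VC [8]
  [3] addr=0x82 blk=8 s=0: VC-HIT | VC [16]
  [4] addr=0xe2 blk=14 s=2: MISS | VC [16]
  [5] addr=0x100 blk=16 s=0: VC-HIT | VC [8]
  [6] addr=0xa6 blk=10 s=2: MISS | VC [8, 14]
  [7] addr=0xe2 blk=14 s=2: VC-HIT | VC [8, 10]
  [8] addr=0xe2 blk=14 s=2: L1-HIT | VC [8, 10]
  [9] addr=0x8d blk=8 s=0: VC-HIT | VC [16, 10]
  [10] addr=0x89 blk=8 s=0: L1-HIT | VC [16, 10]
  [11] addr=0x82 blk=8 s=0: L1-HIT | VC [16, 10]

VC = [16, 10]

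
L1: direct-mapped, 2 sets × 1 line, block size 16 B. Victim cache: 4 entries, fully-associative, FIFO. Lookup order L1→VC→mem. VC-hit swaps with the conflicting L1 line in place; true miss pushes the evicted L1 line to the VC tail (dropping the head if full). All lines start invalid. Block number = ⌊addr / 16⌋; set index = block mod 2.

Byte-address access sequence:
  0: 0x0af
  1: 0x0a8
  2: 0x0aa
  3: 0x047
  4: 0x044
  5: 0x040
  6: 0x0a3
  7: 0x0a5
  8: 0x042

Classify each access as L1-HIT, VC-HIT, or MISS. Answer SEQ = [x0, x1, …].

  [0] addr=0xaf blk=10 s=0: MISS | VC []
  [1] addr=0xa8 blk=10 s=0: L1-HIT | VC []
  [2] addr=0xaa blk=10 s=0: L1-HIT | VC []
  [3] addr=0x47 blk=4 s=0: MISS | VC [10]
  [4] addr=0x44 blk=4 s=0: L1-HIT | VC [10]
  [5] addr=0x40 blk=4 s=0: L1-HIT | VC [10]
  [6] addr=0xa3 blk=10 s=0: VC-HIT | VC [4]
  [7] addr=0xa5 blk=10 s=0: L1-HIT | VC [4]
  [8] addr=0x42 blk=4 s=0: VC-HIT | VC [10]

SEQ = [MISS, L1-HIT, L1-HIT, MISS, L1-HIT, L1-HIT, VC-HIT, L1-HIT, VC-HIT]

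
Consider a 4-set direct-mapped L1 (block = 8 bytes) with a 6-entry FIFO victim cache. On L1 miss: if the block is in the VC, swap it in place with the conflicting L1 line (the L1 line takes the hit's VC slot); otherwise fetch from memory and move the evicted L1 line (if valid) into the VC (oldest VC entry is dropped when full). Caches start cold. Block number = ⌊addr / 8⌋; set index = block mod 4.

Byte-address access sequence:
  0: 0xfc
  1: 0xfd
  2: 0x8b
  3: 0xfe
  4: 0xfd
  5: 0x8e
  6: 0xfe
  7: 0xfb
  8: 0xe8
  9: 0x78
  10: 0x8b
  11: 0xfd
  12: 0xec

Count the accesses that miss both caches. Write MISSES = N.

MISSES = 4

0: 0xfc (blk 31, set 3) → MISS  vc=[]
1: 0xfd (blk 31, set 3) → L1-HIT  vc=[]
2: 0x8b (blk 17, set 1) → MISS  vc=[]
3: 0xfe (blk 31, set 3) → L1-HIT  vc=[]
4: 0xfd (blk 31, set 3) → L1-HIT  vc=[]
5: 0x8e (blk 17, set 1) → L1-HIT  vc=[]
6: 0xfe (blk 31, set 3) → L1-HIT  vc=[]
7: 0xfb (blk 31, set 3) → L1-HIT  vc=[]
8: 0xe8 (blk 29, set 1) → MISS  vc=[17]
9: 0x78 (blk 15, set 3) → MISS  vc=[17, 31]
10: 0x8b (blk 17, set 1) → VC-HIT  vc=[29, 31]
11: 0xfd (blk 31, set 3) → VC-HIT  vc=[29, 15]
12: 0xec (blk 29, set 1) → VC-HIT  vc=[17, 15]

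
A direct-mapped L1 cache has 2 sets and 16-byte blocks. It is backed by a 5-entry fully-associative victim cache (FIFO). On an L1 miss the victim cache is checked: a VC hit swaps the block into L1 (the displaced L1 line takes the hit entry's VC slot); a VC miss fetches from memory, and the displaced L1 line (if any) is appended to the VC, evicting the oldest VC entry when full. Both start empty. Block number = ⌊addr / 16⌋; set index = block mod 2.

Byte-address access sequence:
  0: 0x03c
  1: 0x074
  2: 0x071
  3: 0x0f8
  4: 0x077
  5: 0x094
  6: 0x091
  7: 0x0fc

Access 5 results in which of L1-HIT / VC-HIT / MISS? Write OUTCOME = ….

#0 0x3c→b3/s1 MISS; vc=[]
#1 0x74→b7/s1 MISS; vc=[3]
#2 0x71→b7/s1 L1-HIT; vc=[3]
#3 0xf8→b15/s1 MISS; vc=[3,7]
#4 0x77→b7/s1 VC-HIT; vc=[3,15]
#5 0x94→b9/s1 MISS; vc=[3,15,7]
#6 0x91→b9/s1 L1-HIT; vc=[3,15,7]
#7 0xfc→b15/s1 VC-HIT; vc=[3,9,7]

OUTCOME = MISS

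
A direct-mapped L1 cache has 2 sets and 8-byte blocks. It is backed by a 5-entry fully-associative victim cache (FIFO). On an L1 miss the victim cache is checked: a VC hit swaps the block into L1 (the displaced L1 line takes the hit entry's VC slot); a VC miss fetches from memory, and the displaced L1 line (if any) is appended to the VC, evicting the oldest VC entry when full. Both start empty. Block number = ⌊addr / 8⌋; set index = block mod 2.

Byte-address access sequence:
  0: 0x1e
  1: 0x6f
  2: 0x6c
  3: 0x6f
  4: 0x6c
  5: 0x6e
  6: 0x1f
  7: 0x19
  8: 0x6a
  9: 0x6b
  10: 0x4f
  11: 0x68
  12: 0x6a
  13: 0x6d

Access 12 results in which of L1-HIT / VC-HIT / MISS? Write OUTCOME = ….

0: 0x1e (blk 3, set 1) → MISS  vc=[]
1: 0x6f (blk 13, set 1) → MISS  vc=[3]
2: 0x6c (blk 13, set 1) → L1-HIT  vc=[3]
3: 0x6f (blk 13, set 1) → L1-HIT  vc=[3]
4: 0x6c (blk 13, set 1) → L1-HIT  vc=[3]
5: 0x6e (blk 13, set 1) → L1-HIT  vc=[3]
6: 0x1f (blk 3, set 1) → VC-HIT  vc=[13]
7: 0x19 (blk 3, set 1) → L1-HIT  vc=[13]
8: 0x6a (blk 13, set 1) → VC-HIT  vc=[3]
9: 0x6b (blk 13, set 1) → L1-HIT  vc=[3]
10: 0x4f (blk 9, set 1) → MISS  vc=[3, 13]
11: 0x68 (blk 13, set 1) → VC-HIT  vc=[3, 9]
12: 0x6a (blk 13, set 1) → L1-HIT  vc=[3, 9]
13: 0x6d (blk 13, set 1) → L1-HIT  vc=[3, 9]

OUTCOME = L1-HIT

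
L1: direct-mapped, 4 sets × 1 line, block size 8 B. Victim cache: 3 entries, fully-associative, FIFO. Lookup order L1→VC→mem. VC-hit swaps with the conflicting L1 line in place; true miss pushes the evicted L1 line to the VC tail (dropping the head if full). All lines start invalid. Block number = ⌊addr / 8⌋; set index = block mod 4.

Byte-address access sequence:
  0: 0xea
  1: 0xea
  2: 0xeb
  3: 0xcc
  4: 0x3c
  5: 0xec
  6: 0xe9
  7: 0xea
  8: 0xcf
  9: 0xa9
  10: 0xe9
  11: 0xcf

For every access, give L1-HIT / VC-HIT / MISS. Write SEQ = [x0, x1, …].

#0 0xea→b29/s1 MISS; vc=[]
#1 0xea→b29/s1 L1-HIT; vc=[]
#2 0xeb→b29/s1 L1-HIT; vc=[]
#3 0xcc→b25/s1 MISS; vc=[29]
#4 0x3c→b7/s3 MISS; vc=[29]
#5 0xec→b29/s1 VC-HIT; vc=[25]
#6 0xe9→b29/s1 L1-HIT; vc=[25]
#7 0xea→b29/s1 L1-HIT; vc=[25]
#8 0xcf→b25/s1 VC-HIT; vc=[29]
#9 0xa9→b21/s1 MISS; vc=[29,25]
#10 0xe9→b29/s1 VC-HIT; vc=[21,25]
#11 0xcf→b25/s1 VC-HIT; vc=[21,29]

SEQ = [MISS, L1-HIT, L1-HIT, MISS, MISS, VC-HIT, L1-HIT, L1-HIT, VC-HIT, MISS, VC-HIT, VC-HIT]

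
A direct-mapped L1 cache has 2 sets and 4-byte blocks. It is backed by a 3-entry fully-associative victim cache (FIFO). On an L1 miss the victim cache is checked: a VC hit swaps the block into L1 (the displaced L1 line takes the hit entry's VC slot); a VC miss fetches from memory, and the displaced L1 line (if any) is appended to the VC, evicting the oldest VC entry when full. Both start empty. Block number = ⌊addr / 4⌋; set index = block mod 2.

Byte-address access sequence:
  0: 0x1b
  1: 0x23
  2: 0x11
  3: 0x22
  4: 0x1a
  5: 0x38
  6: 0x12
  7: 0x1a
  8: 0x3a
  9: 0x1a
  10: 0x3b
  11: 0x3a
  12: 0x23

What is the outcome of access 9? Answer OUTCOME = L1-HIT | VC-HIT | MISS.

OUTCOME = VC-HIT

0: 0x1b (blk 6, set 0) → MISS  vc=[]
1: 0x23 (blk 8, set 0) → MISS  vc=[6]
2: 0x11 (blk 4, set 0) → MISS  vc=[6, 8]
3: 0x22 (blk 8, set 0) → VC-HIT  vc=[6, 4]
4: 0x1a (blk 6, set 0) → VC-HIT  vc=[8, 4]
5: 0x38 (blk 14, set 0) → MISS  vc=[8, 4, 6]
6: 0x12 (blk 4, set 0) → VC-HIT  vc=[8, 14, 6]
7: 0x1a (blk 6, set 0) → VC-HIT  vc=[8, 14, 4]
8: 0x3a (blk 14, set 0) → VC-HIT  vc=[8, 6, 4]
9: 0x1a (blk 6, set 0) → VC-HIT  vc=[8, 14, 4]
10: 0x3b (blk 14, set 0) → VC-HIT  vc=[8, 6, 4]
11: 0x3a (blk 14, set 0) → L1-HIT  vc=[8, 6, 4]
12: 0x23 (blk 8, set 0) → VC-HIT  vc=[14, 6, 4]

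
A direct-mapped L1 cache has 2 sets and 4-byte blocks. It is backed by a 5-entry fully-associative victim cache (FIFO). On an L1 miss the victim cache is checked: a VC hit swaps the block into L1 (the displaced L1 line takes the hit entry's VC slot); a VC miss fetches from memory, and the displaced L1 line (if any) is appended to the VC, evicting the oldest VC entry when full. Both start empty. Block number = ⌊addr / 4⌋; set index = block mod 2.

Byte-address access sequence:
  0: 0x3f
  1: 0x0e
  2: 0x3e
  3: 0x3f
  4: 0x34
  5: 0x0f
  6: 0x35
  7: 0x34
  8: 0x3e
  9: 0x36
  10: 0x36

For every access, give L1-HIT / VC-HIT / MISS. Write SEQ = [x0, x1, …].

SEQ = [MISS, MISS, VC-HIT, L1-HIT, MISS, VC-HIT, VC-HIT, L1-HIT, VC-HIT, VC-HIT, L1-HIT]

0: 0x3f (blk 15, set 1) → MISS  vc=[]
1: 0xe (blk 3, set 1) → MISS  vc=[15]
2: 0x3e (blk 15, set 1) → VC-HIT  vc=[3]
3: 0x3f (blk 15, set 1) → L1-HIT  vc=[3]
4: 0x34 (blk 13, set 1) → MISS  vc=[3, 15]
5: 0xf (blk 3, set 1) → VC-HIT  vc=[13, 15]
6: 0x35 (blk 13, set 1) → VC-HIT  vc=[3, 15]
7: 0x34 (blk 13, set 1) → L1-HIT  vc=[3, 15]
8: 0x3e (blk 15, set 1) → VC-HIT  vc=[3, 13]
9: 0x36 (blk 13, set 1) → VC-HIT  vc=[3, 15]
10: 0x36 (blk 13, set 1) → L1-HIT  vc=[3, 15]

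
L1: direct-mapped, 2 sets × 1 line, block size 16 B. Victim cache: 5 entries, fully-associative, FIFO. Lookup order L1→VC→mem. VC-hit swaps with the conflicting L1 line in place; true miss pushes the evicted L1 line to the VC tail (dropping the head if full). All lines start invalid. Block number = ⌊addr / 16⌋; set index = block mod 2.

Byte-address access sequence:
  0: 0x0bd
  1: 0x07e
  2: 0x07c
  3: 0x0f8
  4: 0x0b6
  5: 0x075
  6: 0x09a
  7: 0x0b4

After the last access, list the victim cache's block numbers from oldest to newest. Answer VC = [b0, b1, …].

#0 0xbd→b11/s1 MISS; vc=[]
#1 0x7e→b7/s1 MISS; vc=[11]
#2 0x7c→b7/s1 L1-HIT; vc=[11]
#3 0xf8→b15/s1 MISS; vc=[11,7]
#4 0xb6→b11/s1 VC-HIT; vc=[15,7]
#5 0x75→b7/s1 VC-HIT; vc=[15,11]
#6 0x9a→b9/s1 MISS; vc=[15,11,7]
#7 0xb4→b11/s1 VC-HIT; vc=[15,9,7]

VC = [15, 9, 7]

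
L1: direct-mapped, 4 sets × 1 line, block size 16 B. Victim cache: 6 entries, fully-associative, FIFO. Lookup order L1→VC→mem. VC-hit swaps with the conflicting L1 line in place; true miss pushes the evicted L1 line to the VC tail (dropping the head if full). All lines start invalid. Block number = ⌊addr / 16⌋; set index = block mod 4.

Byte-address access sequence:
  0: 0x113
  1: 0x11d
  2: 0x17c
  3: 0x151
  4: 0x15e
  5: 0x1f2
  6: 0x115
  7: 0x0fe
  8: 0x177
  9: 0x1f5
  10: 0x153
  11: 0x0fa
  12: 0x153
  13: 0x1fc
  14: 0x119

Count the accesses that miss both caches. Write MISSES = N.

MISSES = 5

#0 0x113→b17/s1 MISS; vc=[]
#1 0x11d→b17/s1 L1-HIT; vc=[]
#2 0x17c→b23/s3 MISS; vc=[]
#3 0x151→b21/s1 MISS; vc=[17]
#4 0x15e→b21/s1 L1-HIT; vc=[17]
#5 0x1f2→b31/s3 MISS; vc=[17,23]
#6 0x115→b17/s1 VC-HIT; vc=[21,23]
#7 0xfe→b15/s3 MISS; vc=[21,23,31]
#8 0x177→b23/s3 VC-HIT; vc=[21,15,31]
#9 0x1f5→b31/s3 VC-HIT; vc=[21,15,23]
#10 0x153→b21/s1 VC-HIT; vc=[17,15,23]
#11 0xfa→b15/s3 VC-HIT; vc=[17,31,23]
#12 0x153→b21/s1 L1-HIT; vc=[17,31,23]
#13 0x1fc→b31/s3 VC-HIT; vc=[17,15,23]
#14 0x119→b17/s1 VC-HIT; vc=[21,15,23]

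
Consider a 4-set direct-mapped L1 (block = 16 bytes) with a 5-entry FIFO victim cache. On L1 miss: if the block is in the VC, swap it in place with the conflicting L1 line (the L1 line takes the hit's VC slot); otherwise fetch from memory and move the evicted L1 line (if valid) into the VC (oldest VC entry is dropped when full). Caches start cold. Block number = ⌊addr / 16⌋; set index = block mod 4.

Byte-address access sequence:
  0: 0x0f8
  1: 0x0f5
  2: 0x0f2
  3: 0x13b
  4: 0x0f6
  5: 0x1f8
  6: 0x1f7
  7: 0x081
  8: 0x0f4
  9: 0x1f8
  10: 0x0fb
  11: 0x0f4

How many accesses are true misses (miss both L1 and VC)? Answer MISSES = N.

MISSES = 4

#0 0xf8→b15/s3 MISS; vc=[]
#1 0xf5→b15/s3 L1-HIT; vc=[]
#2 0xf2→b15/s3 L1-HIT; vc=[]
#3 0x13b→b19/s3 MISS; vc=[15]
#4 0xf6→b15/s3 VC-HIT; vc=[19]
#5 0x1f8→b31/s3 MISS; vc=[19,15]
#6 0x1f7→b31/s3 L1-HIT; vc=[19,15]
#7 0x81→b8/s0 MISS; vc=[19,15]
#8 0xf4→b15/s3 VC-HIT; vc=[19,31]
#9 0x1f8→b31/s3 VC-HIT; vc=[19,15]
#10 0xfb→b15/s3 VC-HIT; vc=[19,31]
#11 0xf4→b15/s3 L1-HIT; vc=[19,31]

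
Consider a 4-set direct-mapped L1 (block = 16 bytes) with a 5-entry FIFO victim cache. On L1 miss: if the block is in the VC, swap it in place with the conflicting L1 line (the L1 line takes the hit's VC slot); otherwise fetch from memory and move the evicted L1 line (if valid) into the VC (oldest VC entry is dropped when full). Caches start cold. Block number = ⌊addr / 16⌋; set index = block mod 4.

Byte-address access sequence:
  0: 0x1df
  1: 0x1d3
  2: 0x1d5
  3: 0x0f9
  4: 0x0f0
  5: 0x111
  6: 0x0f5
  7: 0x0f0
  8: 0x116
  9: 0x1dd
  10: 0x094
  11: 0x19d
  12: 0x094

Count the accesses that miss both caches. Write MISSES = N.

MISSES = 5

#0 0x1df→b29/s1 MISS; vc=[]
#1 0x1d3→b29/s1 L1-HIT; vc=[]
#2 0x1d5→b29/s1 L1-HIT; vc=[]
#3 0xf9→b15/s3 MISS; vc=[]
#4 0xf0→b15/s3 L1-HIT; vc=[]
#5 0x111→b17/s1 MISS; vc=[29]
#6 0xf5→b15/s3 L1-HIT; vc=[29]
#7 0xf0→b15/s3 L1-HIT; vc=[29]
#8 0x116→b17/s1 L1-HIT; vc=[29]
#9 0x1dd→b29/s1 VC-HIT; vc=[17]
#10 0x94→b9/s1 MISS; vc=[17,29]
#11 0x19d→b25/s1 MISS; vc=[17,29,9]
#12 0x94→b9/s1 VC-HIT; vc=[17,29,25]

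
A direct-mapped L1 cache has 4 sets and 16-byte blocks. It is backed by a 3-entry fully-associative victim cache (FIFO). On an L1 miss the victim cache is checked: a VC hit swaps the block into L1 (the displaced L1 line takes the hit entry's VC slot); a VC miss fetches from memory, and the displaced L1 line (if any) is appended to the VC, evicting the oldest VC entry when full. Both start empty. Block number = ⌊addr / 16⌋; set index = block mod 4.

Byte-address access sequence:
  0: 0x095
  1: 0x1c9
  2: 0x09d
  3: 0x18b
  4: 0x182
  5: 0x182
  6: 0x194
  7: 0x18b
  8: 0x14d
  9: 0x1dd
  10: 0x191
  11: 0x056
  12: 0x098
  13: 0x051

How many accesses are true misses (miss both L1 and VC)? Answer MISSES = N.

MISSES = 8

#0 0x95→b9/s1 MISS; vc=[]
#1 0x1c9→b28/s0 MISS; vc=[]
#2 0x9d→b9/s1 L1-HIT; vc=[]
#3 0x18b→b24/s0 MISS; vc=[28]
#4 0x182→b24/s0 L1-HIT; vc=[28]
#5 0x182→b24/s0 L1-HIT; vc=[28]
#6 0x194→b25/s1 MISS; vc=[28,9]
#7 0x18b→b24/s0 L1-HIT; vc=[28,9]
#8 0x14d→b20/s0 MISS; vc=[28,9,24]
#9 0x1dd→b29/s1 MISS; vc=[9,24,25]
#10 0x191→b25/s1 VC-HIT; vc=[9,24,29]
#11 0x56→b5/s1 MISS; vc=[24,29,25]
#12 0x98→b9/s1 MISS; vc=[29,25,5]
#13 0x51→b5/s1 VC-HIT; vc=[29,25,9]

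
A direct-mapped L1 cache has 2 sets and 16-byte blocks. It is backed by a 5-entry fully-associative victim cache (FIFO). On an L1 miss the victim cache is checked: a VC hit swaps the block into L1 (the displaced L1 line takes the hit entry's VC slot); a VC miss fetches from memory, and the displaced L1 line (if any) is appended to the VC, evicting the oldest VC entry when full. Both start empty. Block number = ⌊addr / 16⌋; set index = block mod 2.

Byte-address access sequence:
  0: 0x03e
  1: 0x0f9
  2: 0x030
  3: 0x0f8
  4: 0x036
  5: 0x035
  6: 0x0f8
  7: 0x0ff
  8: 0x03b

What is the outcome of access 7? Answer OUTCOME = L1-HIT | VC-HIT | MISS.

OUTCOME = L1-HIT

#0 0x3e→b3/s1 MISS; vc=[]
#1 0xf9→b15/s1 MISS; vc=[3]
#2 0x30→b3/s1 VC-HIT; vc=[15]
#3 0xf8→b15/s1 VC-HIT; vc=[3]
#4 0x36→b3/s1 VC-HIT; vc=[15]
#5 0x35→b3/s1 L1-HIT; vc=[15]
#6 0xf8→b15/s1 VC-HIT; vc=[3]
#7 0xff→b15/s1 L1-HIT; vc=[3]
#8 0x3b→b3/s1 VC-HIT; vc=[15]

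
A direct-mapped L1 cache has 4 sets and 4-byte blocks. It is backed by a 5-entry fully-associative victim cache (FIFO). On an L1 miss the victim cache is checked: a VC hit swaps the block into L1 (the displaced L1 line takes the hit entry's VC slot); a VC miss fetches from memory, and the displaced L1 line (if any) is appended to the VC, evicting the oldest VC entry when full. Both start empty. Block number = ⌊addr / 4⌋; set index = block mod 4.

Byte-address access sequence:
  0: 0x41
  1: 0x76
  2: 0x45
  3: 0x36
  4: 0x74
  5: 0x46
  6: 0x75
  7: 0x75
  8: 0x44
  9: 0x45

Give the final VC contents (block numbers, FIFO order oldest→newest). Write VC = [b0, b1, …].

  [0] addr=0x41 blk=16 s=0: MISS | VC []
  [1] addr=0x76 blk=29 s=1: MISS | VC []
  [2] addr=0x45 blk=17 s=1: MISS | VC [29]
  [3] addr=0x36 blk=13 s=1: MISS | VC [29, 17]
  [4] addr=0x74 blk=29 s=1: VC-HIT | VC [13, 17]
  [5] addr=0x46 blk=17 s=1: VC-HIT | VC [13, 29]
  [6] addr=0x75 blk=29 s=1: VC-HIT | VC [13, 17]
  [7] addr=0x75 blk=29 s=1: L1-HIT | VC [13, 17]
  [8] addr=0x44 blk=17 s=1: VC-HIT | VC [13, 29]
  [9] addr=0x45 blk=17 s=1: L1-HIT | VC [13, 29]

VC = [13, 29]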